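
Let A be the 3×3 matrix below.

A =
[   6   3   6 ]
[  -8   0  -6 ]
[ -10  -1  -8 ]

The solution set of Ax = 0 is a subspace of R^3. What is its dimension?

1

Row reduce to echelon form.
R2 ← R2 + (4/3)·R1: [0, 4, 2]
R3 ← R3 + (5/3)·R1: [0, 4, 2]
R3 ← R3 − R2: [0, 0, 0]
2 nonzero rows, so rank(A) = 2.
A has 3 columns; by rank–nullity, nullity = 3 − 2 = 1.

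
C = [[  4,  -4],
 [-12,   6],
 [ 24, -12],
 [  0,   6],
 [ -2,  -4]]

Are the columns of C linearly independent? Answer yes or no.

yes

Row reduce C to echelon form.
R2 ← R2 + (3)·R1: [0, -6]
R3 ← R3 − (6)·R1: [0, 12]
R5 ← R5 + (1/2)·R1: [0, -6]
R3 ← R3 + (2)·R2: [0, 0]
R4 ← R4 + R2: [0, 0]
R5 ← R5 − R2: [0, 0]
2 pivots among 2 columns.
Every column is a pivot column, so the columns are linearly independent.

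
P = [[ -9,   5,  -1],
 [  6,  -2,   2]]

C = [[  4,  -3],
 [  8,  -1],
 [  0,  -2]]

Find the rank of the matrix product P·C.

2

First compute PC:
[[  4,  24],
 [  8, -20]]
Now row reduce the product.
R2 ← R2 − (2)·R1: [0, -68]
2 nonzero rows, so rank(PC) = 2.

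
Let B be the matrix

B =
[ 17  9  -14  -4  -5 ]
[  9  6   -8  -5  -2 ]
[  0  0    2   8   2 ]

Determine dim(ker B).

Row reduce to echelon form.
R2 ← R2 − (9/17)·R1: [0, 21/17, -10/17, -49/17, 11/17]
3 nonzero rows, so rank(B) = 3.
B has 5 columns; by rank–nullity, nullity = 5 − 3 = 2.

2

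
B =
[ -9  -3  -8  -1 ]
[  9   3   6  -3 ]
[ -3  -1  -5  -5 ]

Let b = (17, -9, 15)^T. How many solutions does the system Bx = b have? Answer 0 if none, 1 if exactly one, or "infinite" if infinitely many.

Row reduce the augmented matrix [B | b].
R2 ← R2 + R1: [0, 0, -2, -4, 8]
R3 ← R3 − (1/3)·R1: [0, 0, -7/3, -14/3, 28/3]
R3 ← R3 − (7/6)·R2: [0, 0, 0, 0, 0]
The echelon form has 2 nonzero rows, and every pivot lies in the first 4 columns, so rank(B) = rank([B|b]) = 2.
The system is consistent.
rank = 2 < 4 unknowns, so there are infinitely many solutions.

infinite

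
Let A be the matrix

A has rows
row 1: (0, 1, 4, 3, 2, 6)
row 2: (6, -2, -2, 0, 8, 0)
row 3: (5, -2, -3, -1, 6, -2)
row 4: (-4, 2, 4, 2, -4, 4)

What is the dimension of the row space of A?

Row reduce to echelon form.
Swap R1 ↔ R2
R3 ← R3 − (5/6)·R1: [0, -1/3, -4/3, -1, -2/3, -2]
R4 ← R4 + (2/3)·R1: [0, 2/3, 8/3, 2, 4/3, 4]
R3 ← R3 + (1/3)·R2: [0, 0, 0, 0, 0, 0]
R4 ← R4 − (2/3)·R2: [0, 0, 0, 0, 0, 0]
Echelon form has 2 nonzero rows, so rank(A) = 2.
The row space has dimension equal to the rank: 2.

2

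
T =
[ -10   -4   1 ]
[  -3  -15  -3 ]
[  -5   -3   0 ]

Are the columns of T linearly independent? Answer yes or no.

yes

Row reduce T to echelon form.
R2 ← R2 − (3/10)·R1: [0, -69/5, -33/10]
R3 ← R3 − (1/2)·R1: [0, -1, -1/2]
R3 ← R3 − (5/69)·R2: [0, 0, -6/23]
3 pivots among 3 columns.
Every column is a pivot column, so the columns are linearly independent.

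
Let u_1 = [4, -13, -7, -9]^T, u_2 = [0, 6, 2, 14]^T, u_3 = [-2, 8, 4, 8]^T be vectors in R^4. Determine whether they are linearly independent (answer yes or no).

no

Form the matrix with these vectors as rows and row reduce.
R3 ← R3 + (1/2)·R1: [0, 3/2, 1/2, 7/2]
R3 ← R3 − (1/4)·R2: [0, 0, 0, 0]
2 nonzero rows, so the 3 vectors span a space of dimension 2.
Since 2 < 3, the vectors are linearly dependent.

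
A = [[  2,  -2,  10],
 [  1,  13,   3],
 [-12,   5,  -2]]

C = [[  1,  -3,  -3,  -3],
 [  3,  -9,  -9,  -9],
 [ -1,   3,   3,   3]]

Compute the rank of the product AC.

First compute AC:
[[-14,  42,  42,  42],
 [ 37, -111, -111, -111],
 [  5, -15, -15, -15]]
Now row reduce the product.
R2 ← R2 + (37/14)·R1: [0, 0, 0, 0]
R3 ← R3 + (5/14)·R1: [0, 0, 0, 0]
1 nonzero row, so rank(AC) = 1.

1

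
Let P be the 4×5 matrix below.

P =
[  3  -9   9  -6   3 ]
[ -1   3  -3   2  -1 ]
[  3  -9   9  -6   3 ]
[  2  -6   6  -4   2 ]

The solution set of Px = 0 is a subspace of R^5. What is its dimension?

Row reduce to echelon form.
R2 ← R2 + (1/3)·R1: [0, 0, 0, 0, 0]
R3 ← R3 − R1: [0, 0, 0, 0, 0]
R4 ← R4 − (2/3)·R1: [0, 0, 0, 0, 0]
1 nonzero row, so rank(P) = 1.
P has 5 columns; by rank–nullity, nullity = 5 − 1 = 4.

4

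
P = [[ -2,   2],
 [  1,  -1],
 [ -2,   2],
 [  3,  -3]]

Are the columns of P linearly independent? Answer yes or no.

no

Row reduce P to echelon form.
R2 ← R2 + (1/2)·R1: [0, 0]
R3 ← R3 − R1: [0, 0]
R4 ← R4 + (3/2)·R1: [0, 0]
1 pivot among 2 columns.
Only 1 < 2 pivot columns, so the columns are linearly dependent.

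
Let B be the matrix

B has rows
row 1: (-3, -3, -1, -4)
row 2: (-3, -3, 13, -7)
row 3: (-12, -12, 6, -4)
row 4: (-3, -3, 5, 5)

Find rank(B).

Row reduce to echelon form.
R2 ← R2 − R1: [0, 0, 14, -3]
R3 ← R3 − (4)·R1: [0, 0, 10, 12]
R4 ← R4 − R1: [0, 0, 6, 9]
R3 ← R3 − (5/7)·R2: [0, 0, 0, 99/7]
R4 ← R4 − (3/7)·R2: [0, 0, 0, 72/7]
R4 ← R4 − (8/11)·R3: [0, 0, 0, 0]
Echelon form has 3 nonzero rows, so rank(B) = 3.

3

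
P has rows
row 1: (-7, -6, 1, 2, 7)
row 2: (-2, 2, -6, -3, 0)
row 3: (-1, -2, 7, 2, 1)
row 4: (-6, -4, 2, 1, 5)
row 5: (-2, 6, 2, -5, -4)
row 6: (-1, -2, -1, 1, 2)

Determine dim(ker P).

2

Row reduce to echelon form.
R2 ← R2 − (2/7)·R1: [0, 26/7, -44/7, -25/7, -2]
R3 ← R3 − (1/7)·R1: [0, -8/7, 48/7, 12/7, 0]
R4 ← R4 − (6/7)·R1: [0, 8/7, 8/7, -5/7, -1]
R5 ← R5 − (2/7)·R1: [0, 54/7, 12/7, -39/7, -6]
R6 ← R6 − (1/7)·R1: [0, -8/7, -8/7, 5/7, 1]
R3 ← R3 + (4/13)·R2: [0, 0, 64/13, 8/13, -8/13]
R4 ← R4 − (4/13)·R2: [0, 0, 40/13, 5/13, -5/13]
R5 ← R5 − (27/13)·R2: [0, 0, 192/13, 24/13, -24/13]
R6 ← R6 + (4/13)·R2: [0, 0, -40/13, -5/13, 5/13]
R4 ← R4 − (5/8)·R3: [0, 0, 0, 0, 0]
R5 ← R5 − (3)·R3: [0, 0, 0, 0, 0]
R6 ← R6 + (5/8)·R3: [0, 0, 0, 0, 0]
3 nonzero rows, so rank(P) = 3.
P has 5 columns; by rank–nullity, nullity = 5 − 3 = 2.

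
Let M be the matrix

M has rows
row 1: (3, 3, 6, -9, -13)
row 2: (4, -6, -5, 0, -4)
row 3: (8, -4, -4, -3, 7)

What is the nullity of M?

2

Row reduce to echelon form.
R2 ← R2 − (4/3)·R1: [0, -10, -13, 12, 40/3]
R3 ← R3 − (8/3)·R1: [0, -12, -20, 21, 125/3]
R3 ← R3 − (6/5)·R2: [0, 0, -22/5, 33/5, 77/3]
3 nonzero rows, so rank(M) = 3.
M has 5 columns; by rank–nullity, nullity = 5 − 3 = 2.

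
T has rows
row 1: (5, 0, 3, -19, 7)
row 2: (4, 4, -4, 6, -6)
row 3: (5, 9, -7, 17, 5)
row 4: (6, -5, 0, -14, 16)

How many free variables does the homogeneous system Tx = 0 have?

Row reduce to echelon form.
R2 ← R2 − (4/5)·R1: [0, 4, -32/5, 106/5, -58/5]
R3 ← R3 − R1: [0, 9, -10, 36, -2]
R4 ← R4 − (6/5)·R1: [0, -5, -18/5, 44/5, 38/5]
R3 ← R3 − (9/4)·R2: [0, 0, 22/5, -117/10, 241/10]
R4 ← R4 + (5/4)·R2: [0, 0, -58/5, 353/10, -69/10]
R4 ← R4 + (29/11)·R3: [0, 0, 0, 49/11, 623/11]
4 nonzero rows, so rank(T) = 4.
T has 5 columns; by rank–nullity, nullity = 5 − 4 = 1.

1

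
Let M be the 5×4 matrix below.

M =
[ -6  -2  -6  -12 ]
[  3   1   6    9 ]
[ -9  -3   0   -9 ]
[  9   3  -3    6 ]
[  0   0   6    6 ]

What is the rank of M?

Row reduce to echelon form.
R2 ← R2 + (1/2)·R1: [0, 0, 3, 3]
R3 ← R3 − (3/2)·R1: [0, 0, 9, 9]
R4 ← R4 + (3/2)·R1: [0, 0, -12, -12]
R3 ← R3 − (3)·R2: [0, 0, 0, 0]
R4 ← R4 + (4)·R2: [0, 0, 0, 0]
R5 ← R5 − (2)·R2: [0, 0, 0, 0]
Echelon form has 2 nonzero rows, so rank(M) = 2.

2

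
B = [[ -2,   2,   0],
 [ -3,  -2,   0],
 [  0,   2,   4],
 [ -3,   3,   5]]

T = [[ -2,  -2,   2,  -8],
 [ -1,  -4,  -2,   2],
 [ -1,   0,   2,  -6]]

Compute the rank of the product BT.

2

First compute BT:
[[  2,  -4,  -8,  20],
 [  8,  14,  -2,  20],
 [ -6,  -8,   4, -20],
 [ -2,  -6,  -2,   0]]
Now row reduce the product.
R2 ← R2 − (4)·R1: [0, 30, 30, -60]
R3 ← R3 + (3)·R1: [0, -20, -20, 40]
R4 ← R4 + R1: [0, -10, -10, 20]
R3 ← R3 + (2/3)·R2: [0, 0, 0, 0]
R4 ← R4 + (1/3)·R2: [0, 0, 0, 0]
2 nonzero rows, so rank(BT) = 2.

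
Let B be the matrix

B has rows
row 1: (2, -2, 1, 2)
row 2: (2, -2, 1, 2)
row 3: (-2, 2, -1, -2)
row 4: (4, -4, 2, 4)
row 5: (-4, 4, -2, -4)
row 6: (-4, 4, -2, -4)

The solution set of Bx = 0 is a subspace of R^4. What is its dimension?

3

Row reduce to echelon form.
R2 ← R2 − R1: [0, 0, 0, 0]
R3 ← R3 + R1: [0, 0, 0, 0]
R4 ← R4 − (2)·R1: [0, 0, 0, 0]
R5 ← R5 + (2)·R1: [0, 0, 0, 0]
R6 ← R6 + (2)·R1: [0, 0, 0, 0]
1 nonzero row, so rank(B) = 1.
B has 4 columns; by rank–nullity, nullity = 4 − 1 = 3.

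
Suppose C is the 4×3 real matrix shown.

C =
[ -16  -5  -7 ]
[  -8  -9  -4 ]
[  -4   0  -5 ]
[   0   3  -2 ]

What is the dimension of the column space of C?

3

Row reduce to echelon form.
R2 ← R2 − (1/2)·R1: [0, -13/2, -1/2]
R3 ← R3 − (1/4)·R1: [0, 5/4, -13/4]
R3 ← R3 + (5/26)·R2: [0, 0, -87/26]
R4 ← R4 + (6/13)·R2: [0, 0, -29/13]
R4 ← R4 − (2/3)·R3: [0, 0, 0]
Echelon form has 3 nonzero rows, so rank(C) = 3.
The column space has dimension equal to the rank: 3.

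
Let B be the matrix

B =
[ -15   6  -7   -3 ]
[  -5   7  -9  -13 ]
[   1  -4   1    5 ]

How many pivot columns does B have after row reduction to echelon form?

3

Row reduce to echelon form.
R2 ← R2 − (1/3)·R1: [0, 5, -20/3, -12]
R3 ← R3 + (1/15)·R1: [0, -18/5, 8/15, 24/5]
R3 ← R3 + (18/25)·R2: [0, 0, -64/15, -96/25]
Echelon form has 3 nonzero rows, so rank(B) = 3.
Each nonzero row contributes one pivot column: 3 pivot columns.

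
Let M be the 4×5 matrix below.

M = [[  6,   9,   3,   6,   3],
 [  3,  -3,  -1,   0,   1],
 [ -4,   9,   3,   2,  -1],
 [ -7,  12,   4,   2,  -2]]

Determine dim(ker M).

Row reduce to echelon form.
R2 ← R2 − (1/2)·R1: [0, -15/2, -5/2, -3, -1/2]
R3 ← R3 + (2/3)·R1: [0, 15, 5, 6, 1]
R4 ← R4 + (7/6)·R1: [0, 45/2, 15/2, 9, 3/2]
R3 ← R3 + (2)·R2: [0, 0, 0, 0, 0]
R4 ← R4 + (3)·R2: [0, 0, 0, 0, 0]
2 nonzero rows, so rank(M) = 2.
M has 5 columns; by rank–nullity, nullity = 5 − 2 = 3.

3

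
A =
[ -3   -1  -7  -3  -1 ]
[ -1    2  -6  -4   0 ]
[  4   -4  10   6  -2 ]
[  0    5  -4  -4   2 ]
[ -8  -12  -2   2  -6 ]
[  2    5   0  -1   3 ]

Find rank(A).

Row reduce to echelon form.
R2 ← R2 − (1/3)·R1: [0, 7/3, -11/3, -3, 1/3]
R3 ← R3 + (4/3)·R1: [0, -16/3, 2/3, 2, -10/3]
R5 ← R5 − (8/3)·R1: [0, -28/3, 50/3, 10, -10/3]
R6 ← R6 + (2/3)·R1: [0, 13/3, -14/3, -3, 7/3]
R3 ← R3 + (16/7)·R2: [0, 0, -54/7, -34/7, -18/7]
R4 ← R4 − (15/7)·R2: [0, 0, 27/7, 17/7, 9/7]
R5 ← R5 + (4)·R2: [0, 0, 2, -2, -2]
R6 ← R6 − (13/7)·R2: [0, 0, 15/7, 18/7, 12/7]
R4 ← R4 + (1/2)·R3: [0, 0, 0, 0, 0]
R5 ← R5 + (7/27)·R3: [0, 0, 0, -88/27, -8/3]
R6 ← R6 + (5/18)·R3: [0, 0, 0, 11/9, 1]
Swap R4 ↔ R5
R6 ← R6 + (3/8)·R4: [0, 0, 0, 0, 0]
Echelon form has 4 nonzero rows, so rank(A) = 4.

4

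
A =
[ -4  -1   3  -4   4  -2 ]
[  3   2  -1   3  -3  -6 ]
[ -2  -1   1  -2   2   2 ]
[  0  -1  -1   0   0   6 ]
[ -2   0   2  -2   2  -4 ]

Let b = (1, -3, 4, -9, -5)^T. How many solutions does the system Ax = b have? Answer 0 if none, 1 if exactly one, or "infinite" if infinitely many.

0

Row reduce the augmented matrix [A | b].
R2 ← R2 + (3/4)·R1: [0, 5/4, 5/4, 0, 0, -15/2, -9/4]
R3 ← R3 − (1/2)·R1: [0, -1/2, -1/2, 0, 0, 3, 7/2]
R5 ← R5 − (1/2)·R1: [0, 1/2, 1/2, 0, 0, -3, -11/2]
R3 ← R3 + (2/5)·R2: [0, 0, 0, 0, 0, 0, 13/5]
R4 ← R4 + (4/5)·R2: [0, 0, 0, 0, 0, 0, -54/5]
R5 ← R5 − (2/5)·R2: [0, 0, 0, 0, 0, 0, -23/5]
R4 ← R4 + (54/13)·R3: [0, 0, 0, 0, 0, 0, 0]
R5 ← R5 + (23/13)·R3: [0, 0, 0, 0, 0, 0, 0]
The echelon form has 3 nonzero rows; the last pivot sits in the augmented column, so rank(A) = 2 but rank([A|b]) = 3.
Since the ranks differ, the system is inconsistent.
It has no solutions.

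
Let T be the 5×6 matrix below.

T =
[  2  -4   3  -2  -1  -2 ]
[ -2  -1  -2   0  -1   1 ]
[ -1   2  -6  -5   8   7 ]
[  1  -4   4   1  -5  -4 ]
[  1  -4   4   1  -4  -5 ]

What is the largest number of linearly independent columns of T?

Row reduce to echelon form.
R2 ← R2 + R1: [0, -5, 1, -2, -2, -1]
R3 ← R3 + (1/2)·R1: [0, 0, -9/2, -6, 15/2, 6]
R4 ← R4 − (1/2)·R1: [0, -2, 5/2, 2, -9/2, -3]
R5 ← R5 − (1/2)·R1: [0, -2, 5/2, 2, -7/2, -4]
R4 ← R4 − (2/5)·R2: [0, 0, 21/10, 14/5, -37/10, -13/5]
R5 ← R5 − (2/5)·R2: [0, 0, 21/10, 14/5, -27/10, -18/5]
R4 ← R4 + (7/15)·R3: [0, 0, 0, 0, -1/5, 1/5]
R5 ← R5 + (7/15)·R3: [0, 0, 0, 0, 4/5, -4/5]
R5 ← R5 + (4)·R4: [0, 0, 0, 0, 0, 0]
Echelon form has 4 nonzero rows, so rank(T) = 4.
The rank gives the maximum number of linearly independent columns: 4.

4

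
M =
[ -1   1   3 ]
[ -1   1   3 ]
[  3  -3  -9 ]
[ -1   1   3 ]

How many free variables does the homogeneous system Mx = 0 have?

Row reduce to echelon form.
R2 ← R2 − R1: [0, 0, 0]
R3 ← R3 + (3)·R1: [0, 0, 0]
R4 ← R4 − R1: [0, 0, 0]
1 nonzero row, so rank(M) = 1.
M has 3 columns; by rank–nullity, nullity = 3 − 1 = 2.

2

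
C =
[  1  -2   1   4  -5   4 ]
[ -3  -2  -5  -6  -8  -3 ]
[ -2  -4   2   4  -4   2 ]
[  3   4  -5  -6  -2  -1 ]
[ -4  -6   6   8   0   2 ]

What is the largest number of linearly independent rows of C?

Row reduce to echelon form.
R2 ← R2 + (3)·R1: [0, -8, -2, 6, -23, 9]
R3 ← R3 + (2)·R1: [0, -8, 4, 12, -14, 10]
R4 ← R4 − (3)·R1: [0, 10, -8, -18, 13, -13]
R5 ← R5 + (4)·R1: [0, -14, 10, 24, -20, 18]
R3 ← R3 − R2: [0, 0, 6, 6, 9, 1]
R4 ← R4 + (5/4)·R2: [0, 0, -21/2, -21/2, -63/4, -7/4]
R5 ← R5 − (7/4)·R2: [0, 0, 27/2, 27/2, 81/4, 9/4]
R4 ← R4 + (7/4)·R3: [0, 0, 0, 0, 0, 0]
R5 ← R5 − (9/4)·R3: [0, 0, 0, 0, 0, 0]
Echelon form has 3 nonzero rows, so rank(C) = 3.
The rank gives the maximum number of linearly independent rows: 3.

3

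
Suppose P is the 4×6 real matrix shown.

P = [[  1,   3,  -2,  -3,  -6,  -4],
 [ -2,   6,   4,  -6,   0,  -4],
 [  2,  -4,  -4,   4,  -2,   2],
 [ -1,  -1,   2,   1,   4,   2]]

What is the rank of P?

2

Row reduce to echelon form.
R2 ← R2 + (2)·R1: [0, 12, 0, -12, -12, -12]
R3 ← R3 − (2)·R1: [0, -10, 0, 10, 10, 10]
R4 ← R4 + R1: [0, 2, 0, -2, -2, -2]
R3 ← R3 + (5/6)·R2: [0, 0, 0, 0, 0, 0]
R4 ← R4 − (1/6)·R2: [0, 0, 0, 0, 0, 0]
Echelon form has 2 nonzero rows, so rank(P) = 2.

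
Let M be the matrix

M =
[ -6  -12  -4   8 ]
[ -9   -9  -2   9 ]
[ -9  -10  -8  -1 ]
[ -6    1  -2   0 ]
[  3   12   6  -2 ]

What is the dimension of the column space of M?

4

Row reduce to echelon form.
R2 ← R2 − (3/2)·R1: [0, 9, 4, -3]
R3 ← R3 − (3/2)·R1: [0, 8, -2, -13]
R4 ← R4 − R1: [0, 13, 2, -8]
R5 ← R5 + (1/2)·R1: [0, 6, 4, 2]
R3 ← R3 − (8/9)·R2: [0, 0, -50/9, -31/3]
R4 ← R4 − (13/9)·R2: [0, 0, -34/9, -11/3]
R5 ← R5 − (2/3)·R2: [0, 0, 4/3, 4]
R4 ← R4 − (17/25)·R3: [0, 0, 0, 84/25]
R5 ← R5 + (6/25)·R3: [0, 0, 0, 38/25]
R5 ← R5 − (19/42)·R4: [0, 0, 0, 0]
Echelon form has 4 nonzero rows, so rank(M) = 4.
The column space has dimension equal to the rank: 4.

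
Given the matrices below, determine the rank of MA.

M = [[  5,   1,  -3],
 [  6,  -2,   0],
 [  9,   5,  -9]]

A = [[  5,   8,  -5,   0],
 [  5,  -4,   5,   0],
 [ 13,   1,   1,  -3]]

2

First compute MA:
[[ -9,  33, -23,   9],
 [ 20,  56, -40,   0],
 [-47,  43, -29,  27]]
Now row reduce the product.
R2 ← R2 + (20/9)·R1: [0, 388/3, -820/9, 20]
R3 ← R3 − (47/9)·R1: [0, -388/3, 820/9, -20]
R3 ← R3 + R2: [0, 0, 0, 0]
2 nonzero rows, so rank(MA) = 2.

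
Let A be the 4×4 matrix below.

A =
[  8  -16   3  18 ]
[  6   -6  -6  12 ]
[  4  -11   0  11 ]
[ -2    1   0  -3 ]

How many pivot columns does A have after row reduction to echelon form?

3

Row reduce to echelon form.
R2 ← R2 − (3/4)·R1: [0, 6, -33/4, -3/2]
R3 ← R3 − (1/2)·R1: [0, -3, -3/2, 2]
R4 ← R4 + (1/4)·R1: [0, -3, 3/4, 3/2]
R3 ← R3 + (1/2)·R2: [0, 0, -45/8, 5/4]
R4 ← R4 + (1/2)·R2: [0, 0, -27/8, 3/4]
R4 ← R4 − (3/5)·R3: [0, 0, 0, 0]
Echelon form has 3 nonzero rows, so rank(A) = 3.
Each nonzero row contributes one pivot column: 3 pivot columns.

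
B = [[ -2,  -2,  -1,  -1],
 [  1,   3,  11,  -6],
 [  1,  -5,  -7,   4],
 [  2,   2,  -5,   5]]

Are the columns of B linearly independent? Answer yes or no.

no

Row reduce B to echelon form.
R2 ← R2 + (1/2)·R1: [0, 2, 21/2, -13/2]
R3 ← R3 + (1/2)·R1: [0, -6, -15/2, 7/2]
R4 ← R4 + R1: [0, 0, -6, 4]
R3 ← R3 + (3)·R2: [0, 0, 24, -16]
R4 ← R4 + (1/4)·R3: [0, 0, 0, 0]
3 pivots among 4 columns.
Only 3 < 4 pivot columns, so the columns are linearly dependent.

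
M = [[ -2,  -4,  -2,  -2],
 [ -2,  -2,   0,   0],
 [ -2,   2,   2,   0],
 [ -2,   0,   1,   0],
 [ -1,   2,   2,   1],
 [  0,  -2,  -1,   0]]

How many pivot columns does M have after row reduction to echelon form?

3

Row reduce to echelon form.
R2 ← R2 − R1: [0, 2, 2, 2]
R3 ← R3 − R1: [0, 6, 4, 2]
R4 ← R4 − R1: [0, 4, 3, 2]
R5 ← R5 − (1/2)·R1: [0, 4, 3, 2]
R3 ← R3 − (3)·R2: [0, 0, -2, -4]
R4 ← R4 − (2)·R2: [0, 0, -1, -2]
R5 ← R5 − (2)·R2: [0, 0, -1, -2]
R6 ← R6 + R2: [0, 0, 1, 2]
R4 ← R4 − (1/2)·R3: [0, 0, 0, 0]
R5 ← R5 − (1/2)·R3: [0, 0, 0, 0]
R6 ← R6 + (1/2)·R3: [0, 0, 0, 0]
Echelon form has 3 nonzero rows, so rank(M) = 3.
Each nonzero row contributes one pivot column: 3 pivot columns.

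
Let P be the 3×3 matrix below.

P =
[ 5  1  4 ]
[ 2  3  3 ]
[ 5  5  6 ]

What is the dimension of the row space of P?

Row reduce to echelon form.
R2 ← R2 − (2/5)·R1: [0, 13/5, 7/5]
R3 ← R3 − R1: [0, 4, 2]
R3 ← R3 − (20/13)·R2: [0, 0, -2/13]
Echelon form has 3 nonzero rows, so rank(P) = 3.
The row space has dimension equal to the rank: 3.

3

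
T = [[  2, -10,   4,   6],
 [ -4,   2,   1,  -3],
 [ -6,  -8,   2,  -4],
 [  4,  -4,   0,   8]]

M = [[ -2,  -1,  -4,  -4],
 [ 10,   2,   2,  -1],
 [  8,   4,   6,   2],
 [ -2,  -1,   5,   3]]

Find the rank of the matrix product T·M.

First compute TM:
[[-84, -12,  26,  28],
 [ 42,  15,  11,   7],
 [-44,   2,   0,  24],
 [-64, -20,  16,  12]]
Now row reduce the product.
R2 ← R2 + (1/2)·R1: [0, 9, 24, 21]
R3 ← R3 − (11/21)·R1: [0, 58/7, -286/21, 28/3]
R4 ← R4 − (16/21)·R1: [0, -76/7, -80/21, -28/3]
R3 ← R3 − (58/63)·R2: [0, 0, -250/7, -10]
R4 ← R4 + (76/63)·R2: [0, 0, 176/7, 16]
R4 ← R4 + (88/125)·R3: [0, 0, 0, 224/25]
4 nonzero rows, so rank(TM) = 4.

4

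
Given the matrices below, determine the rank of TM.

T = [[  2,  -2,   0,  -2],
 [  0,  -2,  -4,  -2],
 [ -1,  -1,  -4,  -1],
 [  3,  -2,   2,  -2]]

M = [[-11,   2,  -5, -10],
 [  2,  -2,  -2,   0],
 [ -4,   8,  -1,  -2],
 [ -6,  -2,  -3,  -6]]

2

First compute TM:
[[-14,  12,   0,  -8],
 [ 24, -24,  14,  20],
 [ 31, -30,  14,  24],
 [-33,  30,  -7, -22]]
Now row reduce the product.
R2 ← R2 + (12/7)·R1: [0, -24/7, 14, 44/7]
R3 ← R3 + (31/14)·R1: [0, -24/7, 14, 44/7]
R4 ← R4 − (33/14)·R1: [0, 12/7, -7, -22/7]
R3 ← R3 − R2: [0, 0, 0, 0]
R4 ← R4 + (1/2)·R2: [0, 0, 0, 0]
2 nonzero rows, so rank(TM) = 2.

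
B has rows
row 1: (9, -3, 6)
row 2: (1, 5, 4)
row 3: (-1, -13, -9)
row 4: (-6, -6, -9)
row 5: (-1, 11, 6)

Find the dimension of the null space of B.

Row reduce to echelon form.
R2 ← R2 − (1/9)·R1: [0, 16/3, 10/3]
R3 ← R3 + (1/9)·R1: [0, -40/3, -25/3]
R4 ← R4 + (2/3)·R1: [0, -8, -5]
R5 ← R5 + (1/9)·R1: [0, 32/3, 20/3]
R3 ← R3 + (5/2)·R2: [0, 0, 0]
R4 ← R4 + (3/2)·R2: [0, 0, 0]
R5 ← R5 − (2)·R2: [0, 0, 0]
2 nonzero rows, so rank(B) = 2.
B has 3 columns; by rank–nullity, nullity = 3 − 2 = 1.

1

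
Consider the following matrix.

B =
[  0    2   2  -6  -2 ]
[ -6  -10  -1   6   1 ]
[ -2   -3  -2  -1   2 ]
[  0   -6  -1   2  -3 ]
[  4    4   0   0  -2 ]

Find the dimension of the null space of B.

0

Row reduce to echelon form.
Swap R1 ↔ R2
R3 ← R3 − (1/3)·R1: [0, 1/3, -5/3, -3, 5/3]
R5 ← R5 + (2/3)·R1: [0, -8/3, -2/3, 4, -4/3]
R3 ← R3 − (1/6)·R2: [0, 0, -2, -2, 2]
R4 ← R4 + (3)·R2: [0, 0, 5, -16, -9]
R5 ← R5 + (4/3)·R2: [0, 0, 2, -4, -4]
R4 ← R4 + (5/2)·R3: [0, 0, 0, -21, -4]
R5 ← R5 + R3: [0, 0, 0, -6, -2]
R5 ← R5 − (2/7)·R4: [0, 0, 0, 0, -6/7]
5 nonzero rows, so rank(B) = 5.
B has 5 columns; by rank–nullity, nullity = 5 − 5 = 0.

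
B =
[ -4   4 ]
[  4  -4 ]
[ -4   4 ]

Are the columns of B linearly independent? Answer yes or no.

Row reduce B to echelon form.
R2 ← R2 + R1: [0, 0]
R3 ← R3 − R1: [0, 0]
1 pivot among 2 columns.
Only 1 < 2 pivot columns, so the columns are linearly dependent.

no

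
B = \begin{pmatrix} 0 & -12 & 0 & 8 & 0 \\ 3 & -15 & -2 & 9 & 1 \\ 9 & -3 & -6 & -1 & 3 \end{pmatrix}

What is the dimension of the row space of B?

Row reduce to echelon form.
Swap R1 ↔ R2
R3 ← R3 − (3)·R1: [0, 42, 0, -28, 0]
R3 ← R3 + (7/2)·R2: [0, 0, 0, 0, 0]
Echelon form has 2 nonzero rows, so rank(B) = 2.
The row space has dimension equal to the rank: 2.

2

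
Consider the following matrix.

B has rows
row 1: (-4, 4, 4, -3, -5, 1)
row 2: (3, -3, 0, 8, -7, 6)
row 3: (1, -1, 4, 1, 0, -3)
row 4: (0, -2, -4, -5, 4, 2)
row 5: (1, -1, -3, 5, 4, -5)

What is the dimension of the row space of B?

Row reduce to echelon form.
R2 ← R2 + (3/4)·R1: [0, 0, 3, 23/4, -43/4, 27/4]
R3 ← R3 + (1/4)·R1: [0, 0, 5, 1/4, -5/4, -11/4]
R5 ← R5 + (1/4)·R1: [0, 0, -2, 17/4, 11/4, -19/4]
Swap R2 ↔ R4
R4 ← R4 − (3/5)·R3: [0, 0, 0, 28/5, -10, 42/5]
R5 ← R5 + (2/5)·R3: [0, 0, 0, 87/20, 9/4, -117/20]
R5 ← R5 − (87/112)·R4: [0, 0, 0, 0, 561/56, -99/8]
Echelon form has 5 nonzero rows, so rank(B) = 5.
The row space has dimension equal to the rank: 5.

5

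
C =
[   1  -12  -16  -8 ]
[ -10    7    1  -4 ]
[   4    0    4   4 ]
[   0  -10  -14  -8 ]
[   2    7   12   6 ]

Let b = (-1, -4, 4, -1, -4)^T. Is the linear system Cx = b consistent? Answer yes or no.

no

Row reduce the augmented matrix [C | b].
R2 ← R2 + (10)·R1: [0, -113, -159, -84, -14]
R3 ← R3 − (4)·R1: [0, 48, 68, 36, 8]
R5 ← R5 − (2)·R1: [0, 31, 44, 22, -2]
R3 ← R3 + (48/113)·R2: [0, 0, 52/113, 36/113, 232/113]
R4 ← R4 − (10/113)·R2: [0, 0, 8/113, -64/113, 27/113]
R5 ← R5 + (31/113)·R2: [0, 0, 43/113, -118/113, -660/113]
R4 ← R4 − (2/13)·R3: [0, 0, 0, -8/13, -1/13]
R5 ← R5 − (43/52)·R3: [0, 0, 0, -17/13, -98/13]
R5 ← R5 − (17/8)·R4: [0, 0, 0, 0, -59/8]
The echelon form has 5 nonzero rows; the last pivot sits in the augmented column, so rank(C) = 4 but rank([C|b]) = 5.
Since the ranks differ, the system is inconsistent.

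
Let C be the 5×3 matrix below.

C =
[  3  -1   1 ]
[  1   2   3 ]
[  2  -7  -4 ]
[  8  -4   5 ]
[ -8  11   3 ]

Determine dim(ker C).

Row reduce to echelon form.
R2 ← R2 − (1/3)·R1: [0, 7/3, 8/3]
R3 ← R3 − (2/3)·R1: [0, -19/3, -14/3]
R4 ← R4 − (8/3)·R1: [0, -4/3, 7/3]
R5 ← R5 + (8/3)·R1: [0, 25/3, 17/3]
R3 ← R3 + (19/7)·R2: [0, 0, 18/7]
R4 ← R4 + (4/7)·R2: [0, 0, 27/7]
R5 ← R5 − (25/7)·R2: [0, 0, -27/7]
R4 ← R4 − (3/2)·R3: [0, 0, 0]
R5 ← R5 + (3/2)·R3: [0, 0, 0]
3 nonzero rows, so rank(C) = 3.
C has 3 columns; by rank–nullity, nullity = 3 − 3 = 0.

0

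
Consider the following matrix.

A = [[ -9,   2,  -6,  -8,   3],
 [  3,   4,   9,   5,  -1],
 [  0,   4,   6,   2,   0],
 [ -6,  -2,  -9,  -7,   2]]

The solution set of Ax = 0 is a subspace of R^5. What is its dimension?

3

Row reduce to echelon form.
R2 ← R2 + (1/3)·R1: [0, 14/3, 7, 7/3, 0]
R4 ← R4 − (2/3)·R1: [0, -10/3, -5, -5/3, 0]
R3 ← R3 − (6/7)·R2: [0, 0, 0, 0, 0]
R4 ← R4 + (5/7)·R2: [0, 0, 0, 0, 0]
2 nonzero rows, so rank(A) = 2.
A has 5 columns; by rank–nullity, nullity = 5 − 2 = 3.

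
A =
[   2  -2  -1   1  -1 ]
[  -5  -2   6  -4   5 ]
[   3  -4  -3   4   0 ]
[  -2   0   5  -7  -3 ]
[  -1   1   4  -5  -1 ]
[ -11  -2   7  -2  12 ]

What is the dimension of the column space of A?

4

Row reduce to echelon form.
R2 ← R2 + (5/2)·R1: [0, -7, 7/2, -3/2, 5/2]
R3 ← R3 − (3/2)·R1: [0, -1, -3/2, 5/2, 3/2]
R4 ← R4 + R1: [0, -2, 4, -6, -4]
R5 ← R5 + (1/2)·R1: [0, 0, 7/2, -9/2, -3/2]
R6 ← R6 + (11/2)·R1: [0, -13, 3/2, 7/2, 13/2]
R3 ← R3 − (1/7)·R2: [0, 0, -2, 19/7, 8/7]
R4 ← R4 − (2/7)·R2: [0, 0, 3, -39/7, -33/7]
R6 ← R6 − (13/7)·R2: [0, 0, -5, 44/7, 13/7]
R4 ← R4 + (3/2)·R3: [0, 0, 0, -3/2, -3]
R5 ← R5 + (7/4)·R3: [0, 0, 0, 1/4, 1/2]
R6 ← R6 − (5/2)·R3: [0, 0, 0, -1/2, -1]
R5 ← R5 + (1/6)·R4: [0, 0, 0, 0, 0]
R6 ← R6 − (1/3)·R4: [0, 0, 0, 0, 0]
Echelon form has 4 nonzero rows, so rank(A) = 4.
The column space has dimension equal to the rank: 4.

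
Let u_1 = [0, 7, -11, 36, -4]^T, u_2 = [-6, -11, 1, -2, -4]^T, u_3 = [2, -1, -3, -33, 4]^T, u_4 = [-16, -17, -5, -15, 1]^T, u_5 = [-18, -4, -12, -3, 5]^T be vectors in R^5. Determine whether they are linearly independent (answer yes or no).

Form the matrix with these vectors as rows and row reduce.
Swap R1 ↔ R2
R3 ← R3 + (1/3)·R1: [0, -14/3, -8/3, -101/3, 8/3]
R4 ← R4 − (8/3)·R1: [0, 37/3, -23/3, -29/3, 35/3]
R5 ← R5 − (3)·R1: [0, 29, -15, 3, 17]
R3 ← R3 + (2/3)·R2: [0, 0, -10, -29/3, 0]
R4 ← R4 − (37/21)·R2: [0, 0, 82/7, -1535/21, 131/7]
R5 ← R5 − (29/7)·R2: [0, 0, 214/7, -1023/7, 235/7]
R4 ← R4 + (41/35)·R3: [0, 0, 0, -8864/105, 131/7]
R5 ← R5 + (107/35)·R3: [0, 0, 0, -18448/105, 235/7]
R5 ← R5 − (1153/554)·R4: [0, 0, 0, 0, -2979/554]
5 nonzero rows, so the 5 vectors span a space of dimension 5.
Since 5 = 5, the vectors are linearly independent.

yes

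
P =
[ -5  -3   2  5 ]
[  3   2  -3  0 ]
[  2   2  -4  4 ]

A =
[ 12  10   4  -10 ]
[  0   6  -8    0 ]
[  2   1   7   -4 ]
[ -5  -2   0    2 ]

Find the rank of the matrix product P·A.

First compute PA:
[[-81, -76,  18,  52],
 [ 30,  39, -25, -18],
 [ -4,  20, -36,   4]]
Now row reduce the product.
R2 ← R2 + (10/27)·R1: [0, 293/27, -55/3, 34/27]
R3 ← R3 − (4/81)·R1: [0, 1924/81, -332/9, 116/81]
R3 ← R3 − (1924/879)·R2: [0, 0, 2848/879, -388/293]
3 nonzero rows, so rank(PA) = 3.

3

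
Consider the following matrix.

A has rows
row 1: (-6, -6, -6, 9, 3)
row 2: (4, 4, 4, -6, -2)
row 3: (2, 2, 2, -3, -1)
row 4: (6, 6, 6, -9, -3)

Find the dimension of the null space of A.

4

Row reduce to echelon form.
R2 ← R2 + (2/3)·R1: [0, 0, 0, 0, 0]
R3 ← R3 + (1/3)·R1: [0, 0, 0, 0, 0]
R4 ← R4 + R1: [0, 0, 0, 0, 0]
1 nonzero row, so rank(A) = 1.
A has 5 columns; by rank–nullity, nullity = 5 − 1 = 4.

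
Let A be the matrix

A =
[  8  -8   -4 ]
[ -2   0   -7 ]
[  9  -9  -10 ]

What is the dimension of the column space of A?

Row reduce to echelon form.
R2 ← R2 + (1/4)·R1: [0, -2, -8]
R3 ← R3 − (9/8)·R1: [0, 0, -11/2]
Echelon form has 3 nonzero rows, so rank(A) = 3.
The column space has dimension equal to the rank: 3.

3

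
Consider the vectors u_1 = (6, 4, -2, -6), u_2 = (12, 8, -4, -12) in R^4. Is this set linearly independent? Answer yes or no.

no

Form the matrix with these vectors as rows and row reduce.
R2 ← R2 − (2)·R1: [0, 0, 0, 0]
1 nonzero row, so the 2 vectors span a space of dimension 1.
Since 1 < 2, the vectors are linearly dependent.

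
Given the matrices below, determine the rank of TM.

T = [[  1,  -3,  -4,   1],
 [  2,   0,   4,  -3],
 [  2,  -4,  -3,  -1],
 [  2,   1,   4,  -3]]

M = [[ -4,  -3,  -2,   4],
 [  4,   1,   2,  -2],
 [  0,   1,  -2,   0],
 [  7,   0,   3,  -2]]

First compute TM:
[[ -9, -10,   3,   8],
 [-29,  -2, -21,  14],
 [-31, -13,  -9,  18],
 [-25,  -1, -19,  12]]
Now row reduce the product.
R2 ← R2 − (29/9)·R1: [0, 272/9, -92/3, -106/9]
R3 ← R3 − (31/9)·R1: [0, 193/9, -58/3, -86/9]
R4 ← R4 − (25/9)·R1: [0, 241/9, -82/3, -92/9]
R3 ← R3 − (193/272)·R2: [0, 0, 165/68, -163/136]
R4 ← R4 − (241/272)·R2: [0, 0, -11/68, 29/136]
R4 ← R4 + (1/15)·R3: [0, 0, 0, 2/15]
4 nonzero rows, so rank(TM) = 4.

4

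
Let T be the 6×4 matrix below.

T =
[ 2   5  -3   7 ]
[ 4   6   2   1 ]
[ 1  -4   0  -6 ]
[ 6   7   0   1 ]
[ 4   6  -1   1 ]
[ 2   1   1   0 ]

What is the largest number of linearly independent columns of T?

4

Row reduce to echelon form.
R2 ← R2 − (2)·R1: [0, -4, 8, -13]
R3 ← R3 − (1/2)·R1: [0, -13/2, 3/2, -19/2]
R4 ← R4 − (3)·R1: [0, -8, 9, -20]
R5 ← R5 − (2)·R1: [0, -4, 5, -13]
R6 ← R6 − R1: [0, -4, 4, -7]
R3 ← R3 − (13/8)·R2: [0, 0, -23/2, 93/8]
R4 ← R4 − (2)·R2: [0, 0, -7, 6]
R5 ← R5 − R2: [0, 0, -3, 0]
R6 ← R6 − R2: [0, 0, -4, 6]
R4 ← R4 − (14/23)·R3: [0, 0, 0, -99/92]
R5 ← R5 − (6/23)·R3: [0, 0, 0, -279/92]
R6 ← R6 − (8/23)·R3: [0, 0, 0, 45/23]
R5 ← R5 − (31/11)·R4: [0, 0, 0, 0]
R6 ← R6 + (20/11)·R4: [0, 0, 0, 0]
Echelon form has 4 nonzero rows, so rank(T) = 4.
The rank gives the maximum number of linearly independent columns: 4.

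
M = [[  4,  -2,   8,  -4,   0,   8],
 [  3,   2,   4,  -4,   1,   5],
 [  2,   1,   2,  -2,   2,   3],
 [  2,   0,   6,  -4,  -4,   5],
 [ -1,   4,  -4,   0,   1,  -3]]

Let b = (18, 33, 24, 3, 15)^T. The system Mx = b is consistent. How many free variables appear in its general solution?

Row reduce the augmented matrix [M | b].
R2 ← R2 − (3/4)·R1: [0, 7/2, -2, -1, 1, -1, 39/2]
R3 ← R3 − (1/2)·R1: [0, 2, -2, 0, 2, -1, 15]
R4 ← R4 − (1/2)·R1: [0, 1, 2, -2, -4, 1, -6]
R5 ← R5 + (1/4)·R1: [0, 7/2, -2, -1, 1, -1, 39/2]
R3 ← R3 − (4/7)·R2: [0, 0, -6/7, 4/7, 10/7, -3/7, 27/7]
R4 ← R4 − (2/7)·R2: [0, 0, 18/7, -12/7, -30/7, 9/7, -81/7]
R5 ← R5 − R2: [0, 0, 0, 0, 0, 0, 0]
R4 ← R4 + (3)·R3: [0, 0, 0, 0, 0, 0, 0]
The echelon form has 3 nonzero rows, and every pivot lies in the first 6 columns, so rank(M) = rank([M|b]) = 3.
The system is consistent.
Free variables = (unknowns) − (rank) = 6 − 3 = 3.

3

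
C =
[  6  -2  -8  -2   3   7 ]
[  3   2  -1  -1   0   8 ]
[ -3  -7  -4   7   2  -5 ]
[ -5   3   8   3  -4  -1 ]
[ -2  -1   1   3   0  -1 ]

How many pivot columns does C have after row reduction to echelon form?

4

Row reduce to echelon form.
R2 ← R2 − (1/2)·R1: [0, 3, 3, 0, -3/2, 9/2]
R3 ← R3 + (1/2)·R1: [0, -8, -8, 6, 7/2, -3/2]
R4 ← R4 + (5/6)·R1: [0, 4/3, 4/3, 4/3, -3/2, 29/6]
R5 ← R5 + (1/3)·R1: [0, -5/3, -5/3, 7/3, 1, 4/3]
R3 ← R3 + (8/3)·R2: [0, 0, 0, 6, -1/2, 21/2]
R4 ← R4 − (4/9)·R2: [0, 0, 0, 4/3, -5/6, 17/6]
R5 ← R5 + (5/9)·R2: [0, 0, 0, 7/3, 1/6, 23/6]
R4 ← R4 − (2/9)·R3: [0, 0, 0, 0, -13/18, 1/2]
R5 ← R5 − (7/18)·R3: [0, 0, 0, 0, 13/36, -1/4]
R5 ← R5 + (1/2)·R4: [0, 0, 0, 0, 0, 0]
Echelon form has 4 nonzero rows, so rank(C) = 4.
Each nonzero row contributes one pivot column: 4 pivot columns.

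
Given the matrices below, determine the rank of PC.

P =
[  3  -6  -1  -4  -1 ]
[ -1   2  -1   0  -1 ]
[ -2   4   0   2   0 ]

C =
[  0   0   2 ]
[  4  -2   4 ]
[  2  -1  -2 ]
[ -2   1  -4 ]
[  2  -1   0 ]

First compute PC:
[[-20,  10,   0],
 [  4,  -2,   8],
 [ 12,  -6,   4]]
Now row reduce the product.
R2 ← R2 + (1/5)·R1: [0, 0, 8]
R3 ← R3 + (3/5)·R1: [0, 0, 4]
R3 ← R3 − (1/2)·R2: [0, 0, 0]
2 nonzero rows, so rank(PC) = 2.

2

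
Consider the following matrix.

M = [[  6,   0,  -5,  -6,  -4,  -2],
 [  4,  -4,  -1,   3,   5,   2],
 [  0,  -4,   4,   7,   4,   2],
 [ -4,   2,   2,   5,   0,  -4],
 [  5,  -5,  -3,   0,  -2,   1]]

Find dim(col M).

5

Row reduce to echelon form.
R2 ← R2 − (2/3)·R1: [0, -4, 7/3, 7, 23/3, 10/3]
R4 ← R4 + (2/3)·R1: [0, 2, -4/3, 1, -8/3, -16/3]
R5 ← R5 − (5/6)·R1: [0, -5, 7/6, 5, 4/3, 8/3]
R3 ← R3 − R2: [0, 0, 5/3, 0, -11/3, -4/3]
R4 ← R4 + (1/2)·R2: [0, 0, -1/6, 9/2, 7/6, -11/3]
R5 ← R5 − (5/4)·R2: [0, 0, -7/4, -15/4, -33/4, -3/2]
R4 ← R4 + (1/10)·R3: [0, 0, 0, 9/2, 4/5, -19/5]
R5 ← R5 + (21/20)·R3: [0, 0, 0, -15/4, -121/10, -29/10]
R5 ← R5 + (5/6)·R4: [0, 0, 0, 0, -343/30, -91/15]
Echelon form has 5 nonzero rows, so rank(M) = 5.
The column space has dimension equal to the rank: 5.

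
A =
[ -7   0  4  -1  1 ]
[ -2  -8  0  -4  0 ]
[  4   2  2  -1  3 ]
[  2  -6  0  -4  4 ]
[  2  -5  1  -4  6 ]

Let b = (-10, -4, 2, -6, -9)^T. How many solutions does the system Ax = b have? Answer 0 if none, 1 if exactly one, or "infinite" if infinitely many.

Row reduce the augmented matrix [A | b].
R2 ← R2 − (2/7)·R1: [0, -8, -8/7, -26/7, -2/7, -8/7]
R3 ← R3 + (4/7)·R1: [0, 2, 30/7, -11/7, 25/7, -26/7]
R4 ← R4 + (2/7)·R1: [0, -6, 8/7, -30/7, 30/7, -62/7]
R5 ← R5 + (2/7)·R1: [0, -5, 15/7, -30/7, 44/7, -83/7]
R3 ← R3 + (1/4)·R2: [0, 0, 4, -5/2, 7/2, -4]
R4 ← R4 − (3/4)·R2: [0, 0, 2, -3/2, 9/2, -8]
R5 ← R5 − (5/8)·R2: [0, 0, 20/7, -55/28, 181/28, -78/7]
R4 ← R4 − (1/2)·R3: [0, 0, 0, -1/4, 11/4, -6]
R5 ← R5 − (5/7)·R3: [0, 0, 0, -5/28, 111/28, -58/7]
R5 ← R5 − (5/7)·R4: [0, 0, 0, 0, 2, -4]
The echelon form has 5 nonzero rows, and every pivot lies in the first 5 columns, so rank(A) = rank([A|b]) = 5.
The system is consistent.
rank = 5 = number of unknowns, so the solution is unique.

1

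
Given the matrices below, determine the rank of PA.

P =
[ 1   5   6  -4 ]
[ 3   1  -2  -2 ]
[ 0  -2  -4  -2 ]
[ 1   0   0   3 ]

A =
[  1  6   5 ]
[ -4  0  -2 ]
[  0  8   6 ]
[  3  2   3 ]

First compute PA:
[[-31,  46,  19],
 [ -7,  -2,  -5],
 [  2, -36, -26],
 [ 10,  12,  14]]
Now row reduce the product.
R2 ← R2 − (7/31)·R1: [0, -384/31, -288/31]
R3 ← R3 + (2/31)·R1: [0, -1024/31, -768/31]
R4 ← R4 + (10/31)·R1: [0, 832/31, 624/31]
R3 ← R3 − (8/3)·R2: [0, 0, 0]
R4 ← R4 + (13/6)·R2: [0, 0, 0]
2 nonzero rows, so rank(PA) = 2.

2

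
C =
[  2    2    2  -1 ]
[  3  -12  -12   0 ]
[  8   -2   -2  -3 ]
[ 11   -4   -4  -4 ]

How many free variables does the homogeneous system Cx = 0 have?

2

Row reduce to echelon form.
R2 ← R2 − (3/2)·R1: [0, -15, -15, 3/2]
R3 ← R3 − (4)·R1: [0, -10, -10, 1]
R4 ← R4 − (11/2)·R1: [0, -15, -15, 3/2]
R3 ← R3 − (2/3)·R2: [0, 0, 0, 0]
R4 ← R4 − R2: [0, 0, 0, 0]
2 nonzero rows, so rank(C) = 2.
C has 4 columns; by rank–nullity, nullity = 4 − 2 = 2.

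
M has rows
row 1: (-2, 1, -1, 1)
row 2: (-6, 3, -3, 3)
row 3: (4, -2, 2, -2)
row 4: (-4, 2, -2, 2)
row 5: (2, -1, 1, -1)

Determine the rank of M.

1

Row reduce to echelon form.
R2 ← R2 − (3)·R1: [0, 0, 0, 0]
R3 ← R3 + (2)·R1: [0, 0, 0, 0]
R4 ← R4 − (2)·R1: [0, 0, 0, 0]
R5 ← R5 + R1: [0, 0, 0, 0]
Echelon form has 1 nonzero row, so rank(M) = 1.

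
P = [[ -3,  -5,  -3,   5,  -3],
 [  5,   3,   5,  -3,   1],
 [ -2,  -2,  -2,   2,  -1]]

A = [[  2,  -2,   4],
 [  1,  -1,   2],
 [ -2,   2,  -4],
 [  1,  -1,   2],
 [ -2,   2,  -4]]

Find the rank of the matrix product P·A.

First compute PA:
[[  6,  -6,  12],
 [ -2,   2,  -4],
 [  2,  -2,   4]]
Now row reduce the product.
R2 ← R2 + (1/3)·R1: [0, 0, 0]
R3 ← R3 − (1/3)·R1: [0, 0, 0]
1 nonzero row, so rank(PA) = 1.

1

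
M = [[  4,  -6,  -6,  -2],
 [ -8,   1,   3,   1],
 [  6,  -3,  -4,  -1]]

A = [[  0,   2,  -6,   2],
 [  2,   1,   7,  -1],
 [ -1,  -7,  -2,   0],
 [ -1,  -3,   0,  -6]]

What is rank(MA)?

First compute MA:
[[ -4,  50, -54,  26],
 [ -2, -39,  49, -23],
 [ -1,  40, -49,  21]]
Now row reduce the product.
R2 ← R2 − (1/2)·R1: [0, -64, 76, -36]
R3 ← R3 − (1/4)·R1: [0, 55/2, -71/2, 29/2]
R3 ← R3 + (55/128)·R2: [0, 0, -91/32, -31/32]
3 nonzero rows, so rank(MA) = 3.

3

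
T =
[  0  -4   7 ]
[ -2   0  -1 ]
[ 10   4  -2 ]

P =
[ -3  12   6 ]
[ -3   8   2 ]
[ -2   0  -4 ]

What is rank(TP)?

First compute TP:
[[ -2, -32, -36],
 [  8, -24,  -8],
 [-38, 152,  76]]
Now row reduce the product.
R2 ← R2 + (4)·R1: [0, -152, -152]
R3 ← R3 − (19)·R1: [0, 760, 760]
R3 ← R3 + (5)·R2: [0, 0, 0]
2 nonzero rows, so rank(TP) = 2.

2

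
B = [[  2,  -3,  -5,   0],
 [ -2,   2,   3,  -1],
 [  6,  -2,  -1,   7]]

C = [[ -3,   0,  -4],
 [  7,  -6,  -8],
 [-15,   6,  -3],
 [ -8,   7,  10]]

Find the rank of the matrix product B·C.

2

First compute BC:
[[ 48, -12,  31],
 [-17,  -1, -27],
 [-73,  55,  65]]
Now row reduce the product.
R2 ← R2 + (17/48)·R1: [0, -21/4, -769/48]
R3 ← R3 + (73/48)·R1: [0, 147/4, 5383/48]
R3 ← R3 + (7)·R2: [0, 0, 0]
2 nonzero rows, so rank(BC) = 2.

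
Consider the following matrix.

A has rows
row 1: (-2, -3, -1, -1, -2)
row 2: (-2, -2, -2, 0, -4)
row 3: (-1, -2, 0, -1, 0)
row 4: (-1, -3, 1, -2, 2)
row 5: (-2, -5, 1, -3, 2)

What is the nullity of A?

3

Row reduce to echelon form.
R2 ← R2 − R1: [0, 1, -1, 1, -2]
R3 ← R3 − (1/2)·R1: [0, -1/2, 1/2, -1/2, 1]
R4 ← R4 − (1/2)·R1: [0, -3/2, 3/2, -3/2, 3]
R5 ← R5 − R1: [0, -2, 2, -2, 4]
R3 ← R3 + (1/2)·R2: [0, 0, 0, 0, 0]
R4 ← R4 + (3/2)·R2: [0, 0, 0, 0, 0]
R5 ← R5 + (2)·R2: [0, 0, 0, 0, 0]
2 nonzero rows, so rank(A) = 2.
A has 5 columns; by rank–nullity, nullity = 5 − 2 = 3.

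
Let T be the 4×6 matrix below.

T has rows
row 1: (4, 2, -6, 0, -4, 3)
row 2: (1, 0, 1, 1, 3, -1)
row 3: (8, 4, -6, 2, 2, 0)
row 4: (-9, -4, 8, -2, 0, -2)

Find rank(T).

Row reduce to echelon form.
R2 ← R2 − (1/4)·R1: [0, -1/2, 5/2, 1, 4, -7/4]
R3 ← R3 − (2)·R1: [0, 0, 6, 2, 10, -6]
R4 ← R4 + (9/4)·R1: [0, 1/2, -11/2, -2, -9, 19/4]
R4 ← R4 + R2: [0, 0, -3, -1, -5, 3]
R4 ← R4 + (1/2)·R3: [0, 0, 0, 0, 0, 0]
Echelon form has 3 nonzero rows, so rank(T) = 3.

3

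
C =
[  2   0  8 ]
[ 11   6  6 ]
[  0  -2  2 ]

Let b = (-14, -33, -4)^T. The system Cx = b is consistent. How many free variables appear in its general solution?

Row reduce the augmented matrix [C | b].
R2 ← R2 − (11/2)·R1: [0, 6, -38, 44]
R3 ← R3 + (1/3)·R2: [0, 0, -32/3, 32/3]
The echelon form has 3 nonzero rows, and every pivot lies in the first 3 columns, so rank(C) = rank([C|b]) = 3.
The system is consistent.
Free variables = (unknowns) − (rank) = 3 − 3 = 0.

0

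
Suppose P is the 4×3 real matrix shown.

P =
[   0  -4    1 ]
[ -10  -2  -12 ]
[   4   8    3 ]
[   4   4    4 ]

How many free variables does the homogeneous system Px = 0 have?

1

Row reduce to echelon form.
Swap R1 ↔ R2
R3 ← R3 + (2/5)·R1: [0, 36/5, -9/5]
R4 ← R4 + (2/5)·R1: [0, 16/5, -4/5]
R3 ← R3 + (9/5)·R2: [0, 0, 0]
R4 ← R4 + (4/5)·R2: [0, 0, 0]
2 nonzero rows, so rank(P) = 2.
P has 3 columns; by rank–nullity, nullity = 3 − 2 = 1.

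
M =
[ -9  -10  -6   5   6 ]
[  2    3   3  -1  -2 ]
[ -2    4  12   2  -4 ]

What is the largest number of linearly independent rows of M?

Row reduce to echelon form.
R2 ← R2 + (2/9)·R1: [0, 7/9, 5/3, 1/9, -2/3]
R3 ← R3 − (2/9)·R1: [0, 56/9, 40/3, 8/9, -16/3]
R3 ← R3 − (8)·R2: [0, 0, 0, 0, 0]
Echelon form has 2 nonzero rows, so rank(M) = 2.
The rank gives the maximum number of linearly independent rows: 2.

2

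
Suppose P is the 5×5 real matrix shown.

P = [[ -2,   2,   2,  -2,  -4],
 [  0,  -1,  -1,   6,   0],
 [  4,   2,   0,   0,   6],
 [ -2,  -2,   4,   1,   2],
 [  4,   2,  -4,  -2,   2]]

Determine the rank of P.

4

Row reduce to echelon form.
R3 ← R3 + (2)·R1: [0, 6, 4, -4, -2]
R4 ← R4 − R1: [0, -4, 2, 3, 6]
R5 ← R5 + (2)·R1: [0, 6, 0, -6, -6]
R3 ← R3 + (6)·R2: [0, 0, -2, 32, -2]
R4 ← R4 − (4)·R2: [0, 0, 6, -21, 6]
R5 ← R5 + (6)·R2: [0, 0, -6, 30, -6]
R4 ← R4 + (3)·R3: [0, 0, 0, 75, 0]
R5 ← R5 − (3)·R3: [0, 0, 0, -66, 0]
R5 ← R5 + (22/25)·R4: [0, 0, 0, 0, 0]
Echelon form has 4 nonzero rows, so rank(P) = 4.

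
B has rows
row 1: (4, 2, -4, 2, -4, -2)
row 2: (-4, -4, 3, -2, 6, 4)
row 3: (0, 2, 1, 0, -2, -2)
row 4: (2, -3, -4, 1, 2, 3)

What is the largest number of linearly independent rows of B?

Row reduce to echelon form.
R2 ← R2 + R1: [0, -2, -1, 0, 2, 2]
R4 ← R4 − (1/2)·R1: [0, -4, -2, 0, 4, 4]
R3 ← R3 + R2: [0, 0, 0, 0, 0, 0]
R4 ← R4 − (2)·R2: [0, 0, 0, 0, 0, 0]
Echelon form has 2 nonzero rows, so rank(B) = 2.
The rank gives the maximum number of linearly independent rows: 2.

2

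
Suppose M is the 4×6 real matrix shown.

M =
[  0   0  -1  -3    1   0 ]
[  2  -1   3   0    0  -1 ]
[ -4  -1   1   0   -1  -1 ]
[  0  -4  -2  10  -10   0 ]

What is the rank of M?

4

Row reduce to echelon form.
Swap R1 ↔ R2
R3 ← R3 + (2)·R1: [0, -3, 7, 0, -1, -3]
Swap R2 ↔ R3
R4 ← R4 − (4/3)·R2: [0, 0, -34/3, 10, -26/3, 4]
R4 ← R4 − (34/3)·R3: [0, 0, 0, 44, -20, 4]
Echelon form has 4 nonzero rows, so rank(M) = 4.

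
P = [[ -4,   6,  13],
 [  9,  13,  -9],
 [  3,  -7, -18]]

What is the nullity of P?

Row reduce to echelon form.
R2 ← R2 + (9/4)·R1: [0, 53/2, 81/4]
R3 ← R3 + (3/4)·R1: [0, -5/2, -33/4]
R3 ← R3 + (5/53)·R2: [0, 0, -336/53]
3 nonzero rows, so rank(P) = 3.
P has 3 columns; by rank–nullity, nullity = 3 − 3 = 0.

0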